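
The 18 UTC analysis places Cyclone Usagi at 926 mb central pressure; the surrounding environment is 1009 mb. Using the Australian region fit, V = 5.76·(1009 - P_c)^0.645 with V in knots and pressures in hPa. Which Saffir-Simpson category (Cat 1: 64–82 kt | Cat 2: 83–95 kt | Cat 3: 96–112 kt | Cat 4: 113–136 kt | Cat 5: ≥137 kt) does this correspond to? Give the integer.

ΔP = 1009 − 926 = 83 mb.
V ≈ 5.76 × 83^0.645 = 5.76 × 17.29 ≈ 100 kt.
100 kt falls in the Category 3 band.

3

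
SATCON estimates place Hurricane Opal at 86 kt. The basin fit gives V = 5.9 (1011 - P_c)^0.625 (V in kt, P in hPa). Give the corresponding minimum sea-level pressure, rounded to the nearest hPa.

ΔP = (V / 5.9)^(1/0.625) = (86/5.9)^1.600.
86/5.9 = 14.576; 14.576^1.600 ≈ 72.75 hPa.
P_c = 1011 − 72.75 = 938.25 ≈ 938 hPa.

938 hPa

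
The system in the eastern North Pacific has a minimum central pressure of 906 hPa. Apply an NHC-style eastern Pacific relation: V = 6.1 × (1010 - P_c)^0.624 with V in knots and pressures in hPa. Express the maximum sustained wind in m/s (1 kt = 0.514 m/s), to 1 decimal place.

ΔP = 1010 − 906 = 104 hPa.
V ≈ 6.1 × 104^0.624 = 6.1 × 18.140 ≈ 110.652 kt.
110.652 × 0.514 ≈ 56.88 m/s → 56.9 m/s.

56.9 m/s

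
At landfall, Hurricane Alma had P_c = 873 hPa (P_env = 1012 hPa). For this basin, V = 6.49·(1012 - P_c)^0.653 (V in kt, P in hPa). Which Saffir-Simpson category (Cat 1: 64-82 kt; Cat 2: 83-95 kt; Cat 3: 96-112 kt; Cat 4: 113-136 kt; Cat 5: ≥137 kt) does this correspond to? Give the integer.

ΔP = 1012 − 873 = 139 hPa.
V ≈ 6.49 × 139^0.653 = 6.49 × 25.08 ≈ 163 kt.
163 kt falls in the Category 5 band.

5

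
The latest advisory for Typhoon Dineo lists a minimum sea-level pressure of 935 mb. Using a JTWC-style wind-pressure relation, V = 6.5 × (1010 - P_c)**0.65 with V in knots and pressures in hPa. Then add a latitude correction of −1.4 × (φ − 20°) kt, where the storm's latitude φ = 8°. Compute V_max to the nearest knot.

124 kt

ΔP = 1010 − 935 = 75 mb.
75^0.65 ≈ 16.550.
V ≈ 6.5 × 16.550 ≈ 107.6 kt.
Latitude correction: −1.4 × (8 − 20) = 16.8 kt.
Corrected V ≈ 124.4 kt → 124 kt.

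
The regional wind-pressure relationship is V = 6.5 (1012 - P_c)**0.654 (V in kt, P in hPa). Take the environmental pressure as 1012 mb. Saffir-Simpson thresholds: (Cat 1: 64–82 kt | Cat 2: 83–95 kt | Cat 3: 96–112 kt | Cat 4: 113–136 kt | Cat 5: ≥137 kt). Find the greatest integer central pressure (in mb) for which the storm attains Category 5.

Category 5 begins at V = 137 kt.
Required ΔP = (137/6.5)^(1/0.654) = 21.077^1.529 ≈ 105.72 mb.
P_c ≤ 1012 − 105.72 = 906.28, so the highest integer P_c is 906 mb.

906 mb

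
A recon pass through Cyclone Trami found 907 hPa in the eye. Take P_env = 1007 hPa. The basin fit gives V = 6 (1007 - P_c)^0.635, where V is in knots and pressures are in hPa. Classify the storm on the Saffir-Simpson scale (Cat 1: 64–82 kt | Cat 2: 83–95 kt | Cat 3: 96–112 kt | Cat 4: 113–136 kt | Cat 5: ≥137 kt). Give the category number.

3

ΔP = 1007 − 907 = 100 hPa.
V ≈ 6 × 100^0.635 = 6 × 18.62 ≈ 112 kt.
112 kt falls in the Category 3 band.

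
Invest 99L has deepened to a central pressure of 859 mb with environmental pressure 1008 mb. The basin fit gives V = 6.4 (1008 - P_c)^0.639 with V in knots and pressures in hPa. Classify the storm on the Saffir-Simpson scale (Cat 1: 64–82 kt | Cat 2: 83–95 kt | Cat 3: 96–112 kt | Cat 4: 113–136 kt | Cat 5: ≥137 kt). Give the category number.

ΔP = 1008 − 859 = 149 mb.
V ≈ 6.4 × 149^0.639 = 6.4 × 24.47 ≈ 157 kt.
157 kt falls in the Category 5 band.

5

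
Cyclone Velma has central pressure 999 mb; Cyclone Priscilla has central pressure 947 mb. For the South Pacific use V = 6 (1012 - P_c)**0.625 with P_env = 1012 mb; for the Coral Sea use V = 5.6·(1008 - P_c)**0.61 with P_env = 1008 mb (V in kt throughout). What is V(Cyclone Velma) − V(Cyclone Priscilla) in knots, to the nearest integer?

Cyclone Velma: ΔP = 13; V ≈ 6 × 13^0.625 ≈ 29.81 kt.
Cyclone Priscilla: ΔP = 61; V ≈ 5.6 × 61^0.61 ≈ 68.74 kt.
Difference ≈ 29.81 − 68.74 = -38.93 → -39 kt.

-39 kt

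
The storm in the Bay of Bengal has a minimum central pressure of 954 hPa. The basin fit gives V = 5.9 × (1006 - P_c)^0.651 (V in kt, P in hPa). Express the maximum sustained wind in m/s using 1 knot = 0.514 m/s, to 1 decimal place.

ΔP = 1006 − 954 = 52 hPa.
V ≈ 5.9 × 52^0.651 = 5.9 × 13.095 ≈ 77.263 kt.
77.263 × 0.514 ≈ 39.71 m/s → 39.7 m/s.

39.7 m/s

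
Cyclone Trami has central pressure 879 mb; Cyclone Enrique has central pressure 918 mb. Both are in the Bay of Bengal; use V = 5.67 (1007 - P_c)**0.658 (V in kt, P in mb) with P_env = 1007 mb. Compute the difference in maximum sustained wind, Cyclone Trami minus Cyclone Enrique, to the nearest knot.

29 kt

Cyclone Trami: ΔP = 128; V ≈ 5.67 × 128^0.658 ≈ 138.08 kt.
Cyclone Enrique: ΔP = 89; V ≈ 5.67 × 89^0.658 ≈ 108.71 kt.
Difference ≈ 138.08 − 108.71 = 29.37 → 29 kt.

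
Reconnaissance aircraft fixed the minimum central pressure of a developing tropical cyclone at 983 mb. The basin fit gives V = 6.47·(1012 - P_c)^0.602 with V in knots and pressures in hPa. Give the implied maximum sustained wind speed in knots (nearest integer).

49 kt

ΔP = 1012 − 983 = 29 mb.
29^0.602 ≈ 7.592.
V ≈ 6.47 × 7.592 ≈ 49.1 kt.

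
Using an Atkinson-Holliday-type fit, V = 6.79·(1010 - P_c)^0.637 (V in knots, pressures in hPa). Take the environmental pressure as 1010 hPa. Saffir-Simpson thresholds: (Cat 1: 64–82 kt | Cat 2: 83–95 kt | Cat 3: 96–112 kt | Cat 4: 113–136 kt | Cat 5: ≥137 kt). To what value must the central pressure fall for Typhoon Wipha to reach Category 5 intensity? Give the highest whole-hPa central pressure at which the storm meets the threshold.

898 hPa

Category 5 begins at V = 137 kt.
Required ΔP = (137/6.79)^(1/0.637) = 20.177^1.570 ≈ 111.80 hPa.
P_c ≤ 1010 − 111.80 = 898.20, so the highest integer P_c is 898 hPa.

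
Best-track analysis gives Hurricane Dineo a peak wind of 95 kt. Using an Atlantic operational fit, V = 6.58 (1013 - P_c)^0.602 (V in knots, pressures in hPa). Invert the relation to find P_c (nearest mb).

ΔP = (V / 6.58)^(1/0.602) = (95/6.58)^1.661.
95/6.58 = 14.438; 14.438^1.661 ≈ 84.35 mb.
P_c = 1013 − 84.35 = 928.65 ≈ 929 mb.

929 mb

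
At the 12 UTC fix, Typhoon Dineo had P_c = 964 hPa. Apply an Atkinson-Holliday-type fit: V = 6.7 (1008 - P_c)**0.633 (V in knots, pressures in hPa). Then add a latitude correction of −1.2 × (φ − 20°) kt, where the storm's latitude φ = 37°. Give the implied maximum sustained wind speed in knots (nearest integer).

53 kt

ΔP = 1008 − 964 = 44 hPa.
44^0.633 ≈ 10.972.
V ≈ 6.7 × 10.972 ≈ 73.5 kt.
Latitude correction: −1.2 × (37 − 20) = -20.4 kt.
Corrected V ≈ 53.1 kt → 53 kt.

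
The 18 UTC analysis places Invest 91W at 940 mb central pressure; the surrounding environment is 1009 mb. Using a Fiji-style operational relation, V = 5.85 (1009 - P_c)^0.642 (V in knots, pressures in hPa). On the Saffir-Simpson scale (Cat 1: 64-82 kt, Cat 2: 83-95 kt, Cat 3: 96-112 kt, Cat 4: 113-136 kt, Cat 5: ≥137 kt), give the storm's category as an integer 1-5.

ΔP = 1009 − 940 = 69 mb.
V ≈ 5.85 × 69^0.642 = 5.85 × 15.15 ≈ 89 kt.
89 kt falls in the Category 2 band.

2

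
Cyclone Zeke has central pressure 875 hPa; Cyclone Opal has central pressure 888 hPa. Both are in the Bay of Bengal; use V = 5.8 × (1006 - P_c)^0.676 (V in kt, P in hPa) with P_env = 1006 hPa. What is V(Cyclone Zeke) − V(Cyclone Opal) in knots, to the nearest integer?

11 kt

Cyclone Zeke: ΔP = 131; V ≈ 5.8 × 131^0.676 ≈ 156.57 kt.
Cyclone Opal: ΔP = 118; V ≈ 5.8 × 118^0.676 ≈ 145.89 kt.
Difference ≈ 156.57 − 145.89 = 10.68 → 11 kt.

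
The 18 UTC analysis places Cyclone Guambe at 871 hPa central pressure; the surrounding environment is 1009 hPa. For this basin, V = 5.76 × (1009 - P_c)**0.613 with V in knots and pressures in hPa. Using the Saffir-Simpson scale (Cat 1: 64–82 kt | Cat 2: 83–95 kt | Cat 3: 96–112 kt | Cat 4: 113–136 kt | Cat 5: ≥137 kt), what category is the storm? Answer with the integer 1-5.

ΔP = 1009 − 871 = 138 hPa.
V ≈ 5.76 × 138^0.613 = 5.76 × 20.50 ≈ 118 kt.
118 kt falls in the Category 4 band.

4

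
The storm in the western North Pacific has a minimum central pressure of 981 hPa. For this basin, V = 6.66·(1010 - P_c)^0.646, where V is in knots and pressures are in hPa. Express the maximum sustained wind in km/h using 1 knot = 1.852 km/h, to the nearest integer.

109 km/h

ΔP = 1010 − 981 = 29 hPa.
V ≈ 6.66 × 29^0.646 = 6.66 × 8.805 ≈ 58.639 kt.
58.639 × 1.852 ≈ 108.60 km/h → 109 km/h.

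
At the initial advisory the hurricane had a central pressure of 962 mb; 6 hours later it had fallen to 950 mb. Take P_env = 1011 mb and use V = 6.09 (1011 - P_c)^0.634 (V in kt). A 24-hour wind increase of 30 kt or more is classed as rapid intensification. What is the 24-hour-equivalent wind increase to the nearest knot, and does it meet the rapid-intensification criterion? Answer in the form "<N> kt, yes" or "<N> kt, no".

V₁: ΔP = 49, V ≈ 6.09 × 49^0.634 ≈ 71.81 kt.
V₂: ΔP = 61, V ≈ 6.09 × 61^0.634 ≈ 82.51 kt.
ΔV over 6 h = 10.70 kt → 24 h equivalent = 10.70 × 24/6 ≈ 42.80 kt.
43 kt ≥ 30 kt ⇒ rapid intensification.

43 kt, yes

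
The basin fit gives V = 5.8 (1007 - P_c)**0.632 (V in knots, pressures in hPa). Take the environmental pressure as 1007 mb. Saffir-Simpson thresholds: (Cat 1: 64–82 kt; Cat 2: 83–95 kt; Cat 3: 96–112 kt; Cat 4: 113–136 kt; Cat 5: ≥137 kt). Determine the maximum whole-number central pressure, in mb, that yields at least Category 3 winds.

Category 3 begins at V = 96 kt.
Required ΔP = (96/5.8)^(1/0.632) = 16.552^1.582 ≈ 84.83 mb.
P_c ≤ 1007 − 84.83 = 922.17, so the highest integer P_c is 922 mb.

922 mb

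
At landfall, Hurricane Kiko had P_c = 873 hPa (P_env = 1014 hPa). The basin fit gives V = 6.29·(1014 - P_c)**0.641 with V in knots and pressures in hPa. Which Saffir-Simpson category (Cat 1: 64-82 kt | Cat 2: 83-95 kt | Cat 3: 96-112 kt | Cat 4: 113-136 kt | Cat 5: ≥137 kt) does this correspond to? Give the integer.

ΔP = 1014 − 873 = 141 hPa.
V ≈ 6.29 × 141^0.641 = 6.29 × 23.86 ≈ 150 kt.
150 kt falls in the Category 5 band.

5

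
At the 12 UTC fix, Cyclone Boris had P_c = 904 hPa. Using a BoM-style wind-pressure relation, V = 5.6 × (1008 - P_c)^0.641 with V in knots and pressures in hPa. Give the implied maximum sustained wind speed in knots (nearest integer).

ΔP = 1008 − 904 = 104 hPa.
104^0.641 ≈ 19.630.
V ≈ 5.6 × 19.630 ≈ 109.9 kt.

110 kt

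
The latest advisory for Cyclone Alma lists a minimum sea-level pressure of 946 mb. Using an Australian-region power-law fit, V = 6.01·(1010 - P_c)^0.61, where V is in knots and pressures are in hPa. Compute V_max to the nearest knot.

76 kt

ΔP = 1010 − 946 = 64 mb.
64^0.61 ≈ 12.641.
V ≈ 6.01 × 12.641 ≈ 76.0 kt.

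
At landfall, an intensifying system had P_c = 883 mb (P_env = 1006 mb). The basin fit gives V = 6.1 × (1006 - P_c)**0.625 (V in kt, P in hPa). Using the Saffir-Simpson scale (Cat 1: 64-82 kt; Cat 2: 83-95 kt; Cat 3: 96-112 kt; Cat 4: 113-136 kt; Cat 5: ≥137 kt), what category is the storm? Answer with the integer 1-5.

4

ΔP = 1006 − 883 = 123 mb.
V ≈ 6.1 × 123^0.625 = 6.1 × 20.24 ≈ 123 kt.
123 kt falls in the Category 4 band.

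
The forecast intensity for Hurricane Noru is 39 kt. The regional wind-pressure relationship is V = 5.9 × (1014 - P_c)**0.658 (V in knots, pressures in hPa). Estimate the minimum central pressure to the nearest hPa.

ΔP = (V / 5.9)^(1/0.658) = (39/5.9)^1.520.
39/5.9 = 6.610; 6.610^1.520 ≈ 17.64 hPa.
P_c = 1014 − 17.64 = 996.36 ≈ 996 hPa.

996 hPa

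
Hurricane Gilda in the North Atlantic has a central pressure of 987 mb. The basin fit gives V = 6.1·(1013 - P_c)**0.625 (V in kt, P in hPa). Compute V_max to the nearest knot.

47 kt

ΔP = 1013 − 987 = 26 mb.
26^0.625 ≈ 7.662.
V ≈ 6.1 × 7.662 ≈ 46.7 kt.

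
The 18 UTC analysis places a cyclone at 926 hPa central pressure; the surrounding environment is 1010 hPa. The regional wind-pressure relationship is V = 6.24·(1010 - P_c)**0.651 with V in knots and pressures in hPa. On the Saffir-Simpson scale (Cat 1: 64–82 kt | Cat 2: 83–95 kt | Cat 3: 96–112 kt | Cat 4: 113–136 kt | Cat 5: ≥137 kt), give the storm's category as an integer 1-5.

3

ΔP = 1010 − 926 = 84 hPa.
V ≈ 6.24 × 84^0.651 = 6.24 × 17.89 ≈ 112 kt.
112 kt falls in the Category 3 band.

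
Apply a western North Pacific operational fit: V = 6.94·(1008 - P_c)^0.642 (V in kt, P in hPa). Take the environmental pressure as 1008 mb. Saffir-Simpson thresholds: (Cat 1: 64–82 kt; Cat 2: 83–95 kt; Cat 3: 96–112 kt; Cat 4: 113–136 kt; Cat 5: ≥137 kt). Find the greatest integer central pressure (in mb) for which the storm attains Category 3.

Category 3 begins at V = 96 kt.
Required ΔP = (96/6.94)^(1/0.642) = 13.833^1.558 ≈ 59.86 mb.
P_c ≤ 1008 − 59.86 = 948.14, so the highest integer P_c is 948 mb.

948 mb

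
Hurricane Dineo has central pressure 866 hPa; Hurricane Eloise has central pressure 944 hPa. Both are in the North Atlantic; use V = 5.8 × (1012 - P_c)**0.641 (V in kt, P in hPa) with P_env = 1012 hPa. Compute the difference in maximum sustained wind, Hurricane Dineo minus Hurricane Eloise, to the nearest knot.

Hurricane Dineo: ΔP = 146; V ≈ 5.8 × 146^0.641 ≈ 141.51 kt.
Hurricane Eloise: ΔP = 68; V ≈ 5.8 × 68^0.641 ≈ 86.71 kt.
Difference ≈ 141.51 − 86.71 = 54.80 → 55 kt.

55 kt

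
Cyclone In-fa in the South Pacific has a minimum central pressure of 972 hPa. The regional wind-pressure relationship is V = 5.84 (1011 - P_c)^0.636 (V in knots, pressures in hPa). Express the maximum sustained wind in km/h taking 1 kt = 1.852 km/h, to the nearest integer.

111 km/h

ΔP = 1011 − 972 = 39 hPa.
V ≈ 5.84 × 39^0.636 = 5.84 × 10.278 ≈ 60.025 kt.
60.025 × 1.852 ≈ 111.17 km/h → 111 km/h.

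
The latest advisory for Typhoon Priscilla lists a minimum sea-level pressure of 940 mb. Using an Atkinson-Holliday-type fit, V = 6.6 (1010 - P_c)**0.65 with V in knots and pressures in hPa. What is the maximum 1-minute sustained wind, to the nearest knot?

104 kt

ΔP = 1010 − 940 = 70 mb.
70^0.65 ≈ 15.824.
V ≈ 6.6 × 15.824 ≈ 104.4 kt.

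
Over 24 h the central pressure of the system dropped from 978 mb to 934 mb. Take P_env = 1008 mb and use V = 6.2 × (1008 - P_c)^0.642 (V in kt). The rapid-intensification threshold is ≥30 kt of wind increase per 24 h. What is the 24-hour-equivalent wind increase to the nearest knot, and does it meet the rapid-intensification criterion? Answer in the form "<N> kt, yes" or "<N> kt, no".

43 kt, yes

V₁: ΔP = 30, V ≈ 6.2 × 30^0.642 ≈ 55.04 kt.
V₂: ΔP = 74, V ≈ 6.2 × 74^0.642 ≈ 98.27 kt.
ΔV over 24 h = 43.23 kt → 24 h equivalent = 43.23 × 24/24 ≈ 43.23 kt.
43 kt ≥ 30 kt ⇒ rapid intensification.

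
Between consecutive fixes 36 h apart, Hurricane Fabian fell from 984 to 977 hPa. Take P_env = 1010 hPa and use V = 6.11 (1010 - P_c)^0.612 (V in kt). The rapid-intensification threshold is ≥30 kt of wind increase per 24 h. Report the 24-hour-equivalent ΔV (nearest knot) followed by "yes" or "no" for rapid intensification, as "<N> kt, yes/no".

V₁: ΔP = 26, V ≈ 6.11 × 26^0.612 ≈ 44.88 kt.
V₂: ΔP = 33, V ≈ 6.11 × 33^0.612 ≈ 51.92 kt.
ΔV over 36 h = 7.04 kt → 24 h equivalent = 7.04 × 24/36 ≈ 4.69 kt.
5 kt < 30 kt ⇒ not rapid intensification.

5 kt, no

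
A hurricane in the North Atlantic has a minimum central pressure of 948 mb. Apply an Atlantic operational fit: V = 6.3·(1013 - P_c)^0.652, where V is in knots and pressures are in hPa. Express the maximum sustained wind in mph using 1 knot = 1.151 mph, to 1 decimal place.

ΔP = 1013 − 948 = 65 mb.
V ≈ 6.3 × 65^0.652 = 6.3 × 15.206 ≈ 95.799 kt.
95.799 × 1.151 ≈ 110.26 mph → 110.3 mph.

110.3 mph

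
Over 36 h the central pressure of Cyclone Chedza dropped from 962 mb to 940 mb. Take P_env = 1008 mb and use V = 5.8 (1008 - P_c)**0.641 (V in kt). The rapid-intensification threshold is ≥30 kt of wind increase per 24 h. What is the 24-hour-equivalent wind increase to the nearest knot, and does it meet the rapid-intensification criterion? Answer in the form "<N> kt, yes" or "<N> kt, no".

V₁: ΔP = 46, V ≈ 5.8 × 46^0.641 ≈ 67.49 kt.
V₂: ΔP = 68, V ≈ 5.8 × 68^0.641 ≈ 86.71 kt.
ΔV over 36 h = 19.22 kt → 24 h equivalent = 19.22 × 24/36 ≈ 12.81 kt.
13 kt < 30 kt ⇒ not rapid intensification.

13 kt, no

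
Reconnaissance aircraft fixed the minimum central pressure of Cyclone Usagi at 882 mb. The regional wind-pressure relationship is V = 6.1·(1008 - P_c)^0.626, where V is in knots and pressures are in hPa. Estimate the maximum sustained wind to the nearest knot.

126 kt

ΔP = 1008 − 882 = 126 mb.
126^0.626 ≈ 20.646.
V ≈ 6.1 × 20.646 ≈ 125.9 kt.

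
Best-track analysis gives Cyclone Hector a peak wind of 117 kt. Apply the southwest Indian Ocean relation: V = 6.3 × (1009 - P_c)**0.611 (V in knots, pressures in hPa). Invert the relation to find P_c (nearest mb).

890 mb

ΔP = (V / 6.3)^(1/0.611) = (117/6.3)^1.637.
117/6.3 = 18.571; 18.571^1.637 ≈ 119.31 mb.
P_c = 1009 − 119.31 = 889.69 ≈ 890 mb.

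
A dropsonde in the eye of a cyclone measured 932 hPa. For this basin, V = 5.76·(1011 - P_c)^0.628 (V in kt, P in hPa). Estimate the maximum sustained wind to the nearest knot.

90 kt

ΔP = 1011 − 932 = 79 hPa.
79^0.628 ≈ 15.549.
V ≈ 5.76 × 15.549 ≈ 89.6 kt.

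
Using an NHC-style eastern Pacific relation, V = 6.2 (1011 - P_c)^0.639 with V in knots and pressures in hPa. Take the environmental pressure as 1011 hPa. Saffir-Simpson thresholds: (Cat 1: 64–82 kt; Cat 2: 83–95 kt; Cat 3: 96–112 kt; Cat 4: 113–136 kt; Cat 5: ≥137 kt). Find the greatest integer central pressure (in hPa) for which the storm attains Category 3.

938 hPa

Category 3 begins at V = 96 kt.
Required ΔP = (96/6.2)^(1/0.639) = 15.484^1.565 ≈ 72.79 hPa.
P_c ≤ 1011 − 72.79 = 938.21, so the highest integer P_c is 938 hPa.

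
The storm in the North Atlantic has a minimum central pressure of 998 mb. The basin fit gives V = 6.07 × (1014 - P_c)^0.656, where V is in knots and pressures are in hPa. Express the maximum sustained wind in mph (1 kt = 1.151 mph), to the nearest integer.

ΔP = 1014 − 998 = 16 mb.
V ≈ 6.07 × 16^0.656 = 6.07 × 6.165 ≈ 37.419 kt.
37.419 × 1.151 ≈ 43.07 mph → 43 mph.

43 mph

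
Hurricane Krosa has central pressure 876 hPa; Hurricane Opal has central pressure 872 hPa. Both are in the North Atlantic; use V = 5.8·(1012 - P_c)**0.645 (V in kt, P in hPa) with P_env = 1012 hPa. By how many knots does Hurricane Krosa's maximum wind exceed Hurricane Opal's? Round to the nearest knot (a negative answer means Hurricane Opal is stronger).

-3 kt

Hurricane Krosa: ΔP = 136; V ≈ 5.8 × 136^0.645 ≈ 137.90 kt.
Hurricane Opal: ΔP = 140; V ≈ 5.8 × 140^0.645 ≈ 140.50 kt.
Difference ≈ 137.90 − 140.50 = -2.60 → -3 kt.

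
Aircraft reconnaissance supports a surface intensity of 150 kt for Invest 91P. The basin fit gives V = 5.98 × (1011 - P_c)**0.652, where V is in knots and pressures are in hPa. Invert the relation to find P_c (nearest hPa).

ΔP = (V / 5.98)^(1/0.652) = (150/5.98)^1.534.
150/5.98 = 25.084; 25.084^1.534 ≈ 140.06 hPa.
P_c = 1011 − 140.06 = 870.94 ≈ 871 hPa.

871 hPa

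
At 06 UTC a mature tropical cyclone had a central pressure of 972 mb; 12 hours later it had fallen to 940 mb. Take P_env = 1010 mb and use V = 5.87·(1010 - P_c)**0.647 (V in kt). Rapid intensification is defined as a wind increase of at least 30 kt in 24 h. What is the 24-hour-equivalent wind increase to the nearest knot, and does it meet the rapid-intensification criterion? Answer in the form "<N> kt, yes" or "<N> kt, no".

V₁: ΔP = 38, V ≈ 5.87 × 38^0.647 ≈ 61.77 kt.
V₂: ΔP = 70, V ≈ 5.87 × 70^0.647 ≈ 91.71 kt.
ΔV over 12 h = 29.94 kt → 24 h equivalent = 29.94 × 24/12 ≈ 59.88 kt.
60 kt ≥ 30 kt ⇒ rapid intensification.

60 kt, yes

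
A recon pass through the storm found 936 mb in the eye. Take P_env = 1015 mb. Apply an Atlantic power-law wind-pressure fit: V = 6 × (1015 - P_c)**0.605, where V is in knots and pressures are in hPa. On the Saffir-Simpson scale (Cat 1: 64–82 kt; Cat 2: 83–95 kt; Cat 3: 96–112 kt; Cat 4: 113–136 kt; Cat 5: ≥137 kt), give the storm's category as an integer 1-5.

2

ΔP = 1015 − 936 = 79 mb.
V ≈ 6 × 79^0.605 = 6 × 14.06 ≈ 84 kt.
84 kt falls in the Category 2 band.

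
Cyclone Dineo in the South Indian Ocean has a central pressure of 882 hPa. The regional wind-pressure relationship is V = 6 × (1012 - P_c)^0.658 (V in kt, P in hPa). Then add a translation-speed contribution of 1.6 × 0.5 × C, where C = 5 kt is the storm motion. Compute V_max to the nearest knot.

152 kt

ΔP = 1012 − 882 = 130 hPa.
130^0.658 ≈ 24.602.
V ≈ 6 × 24.602 ≈ 147.6 kt.
Translation term: 1.6 × 0.5 × 5 = 4 kt.
Corrected V ≈ 151.6 kt → 152 kt.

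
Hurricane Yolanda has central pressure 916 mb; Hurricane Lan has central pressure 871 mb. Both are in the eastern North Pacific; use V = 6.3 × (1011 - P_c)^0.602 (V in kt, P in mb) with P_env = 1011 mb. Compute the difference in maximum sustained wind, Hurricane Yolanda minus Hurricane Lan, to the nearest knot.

Hurricane Yolanda: ΔP = 95; V ≈ 6.3 × 95^0.602 ≈ 97.71 kt.
Hurricane Lan: ΔP = 140; V ≈ 6.3 × 140^0.602 ≈ 123.40 kt.
Difference ≈ 97.71 − 123.40 = -25.69 → -26 kt.

-26 kt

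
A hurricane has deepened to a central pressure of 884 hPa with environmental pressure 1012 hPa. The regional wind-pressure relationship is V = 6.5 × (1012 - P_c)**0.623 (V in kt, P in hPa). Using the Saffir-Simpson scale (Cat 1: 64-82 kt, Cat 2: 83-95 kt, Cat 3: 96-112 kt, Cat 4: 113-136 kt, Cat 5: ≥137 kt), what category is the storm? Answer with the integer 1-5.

ΔP = 1012 − 884 = 128 hPa.
V ≈ 6.5 × 128^0.623 = 6.5 × 20.55 ≈ 134 kt.
134 kt falls in the Category 4 band.

4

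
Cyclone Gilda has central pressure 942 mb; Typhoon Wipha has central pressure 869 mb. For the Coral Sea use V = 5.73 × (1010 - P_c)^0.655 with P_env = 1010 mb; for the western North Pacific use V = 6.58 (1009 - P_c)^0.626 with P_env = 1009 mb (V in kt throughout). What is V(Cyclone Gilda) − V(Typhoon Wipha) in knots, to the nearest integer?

Cyclone Gilda: ΔP = 68; V ≈ 5.73 × 68^0.655 ≈ 90.88 kt.
Typhoon Wipha: ΔP = 140; V ≈ 6.58 × 140^0.626 ≈ 145.11 kt.
Difference ≈ 90.88 − 145.11 = -54.23 → -54 kt.

-54 kt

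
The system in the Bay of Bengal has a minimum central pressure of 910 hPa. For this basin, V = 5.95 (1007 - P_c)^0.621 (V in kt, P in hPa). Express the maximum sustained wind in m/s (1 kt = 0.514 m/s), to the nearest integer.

ΔP = 1007 − 910 = 97 hPa.
V ≈ 5.95 × 97^0.621 = 5.95 × 17.131 ≈ 101.930 kt.
101.930 × 0.514 ≈ 52.39 m/s → 52 m/s.

52 m/s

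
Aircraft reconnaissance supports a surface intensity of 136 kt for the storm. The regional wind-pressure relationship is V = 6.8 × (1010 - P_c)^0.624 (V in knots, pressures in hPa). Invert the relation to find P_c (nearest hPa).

888 hPa

ΔP = (V / 6.8)^(1/0.624) = (136/6.8)^1.603.
136/6.8 = 20.000; 20.000^1.603 ≈ 121.61 hPa.
P_c = 1010 − 121.61 = 888.39 ≈ 888 hPa.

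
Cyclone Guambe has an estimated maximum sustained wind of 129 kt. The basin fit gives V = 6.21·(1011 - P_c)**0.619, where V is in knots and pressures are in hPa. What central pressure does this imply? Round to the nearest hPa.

ΔP = (V / 6.21)^(1/0.619) = (129/6.21)^1.616.
129/6.21 = 20.773; 20.773^1.616 ≈ 134.41 hPa.
P_c = 1011 − 134.41 = 876.59 ≈ 877 hPa.

877 hPa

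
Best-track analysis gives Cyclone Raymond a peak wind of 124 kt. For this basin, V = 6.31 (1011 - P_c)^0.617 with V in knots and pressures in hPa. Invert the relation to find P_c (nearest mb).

ΔP = (V / 6.31)^(1/0.617) = (124/6.31)^1.621.
124/6.31 = 19.651; 19.651^1.621 ≈ 124.81 mb.
P_c = 1011 − 124.81 = 886.19 ≈ 886 mb.

886 mb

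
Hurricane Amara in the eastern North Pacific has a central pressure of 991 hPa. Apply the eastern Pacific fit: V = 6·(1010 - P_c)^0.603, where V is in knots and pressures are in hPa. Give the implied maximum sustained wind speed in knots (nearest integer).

35 kt

ΔP = 1010 − 991 = 19 hPa.
19^0.603 ≈ 5.903.
V ≈ 6 × 5.903 ≈ 35.4 kt.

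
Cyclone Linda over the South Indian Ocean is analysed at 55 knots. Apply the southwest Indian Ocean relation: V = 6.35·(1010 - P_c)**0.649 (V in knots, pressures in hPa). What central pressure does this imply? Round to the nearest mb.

982 mb

ΔP = (V / 6.35)^(1/0.649) = (55/6.35)^1.541.
55/6.35 = 8.661; 8.661^1.541 ≈ 27.84 mb.
P_c = 1010 − 27.84 = 982.16 ≈ 982 mb.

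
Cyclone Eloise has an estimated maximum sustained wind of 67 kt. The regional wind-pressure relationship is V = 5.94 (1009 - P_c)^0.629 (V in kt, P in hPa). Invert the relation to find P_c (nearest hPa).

ΔP = (V / 5.94)^(1/0.629) = (67/5.94)^1.590.
67/5.94 = 11.279; 11.279^1.590 ≈ 47.09 hPa.
P_c = 1009 − 47.09 = 961.91 ≈ 962 hPa.

962 hPa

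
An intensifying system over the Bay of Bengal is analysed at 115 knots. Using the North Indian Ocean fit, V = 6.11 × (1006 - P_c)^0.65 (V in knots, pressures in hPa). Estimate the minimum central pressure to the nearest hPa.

ΔP = (V / 6.11)^(1/0.65) = (115/6.11)^1.538.
115/6.11 = 18.822; 18.822^1.538 ≈ 91.41 hPa.
P_c = 1006 − 91.41 = 914.59 ≈ 915 hPa.

915 hPa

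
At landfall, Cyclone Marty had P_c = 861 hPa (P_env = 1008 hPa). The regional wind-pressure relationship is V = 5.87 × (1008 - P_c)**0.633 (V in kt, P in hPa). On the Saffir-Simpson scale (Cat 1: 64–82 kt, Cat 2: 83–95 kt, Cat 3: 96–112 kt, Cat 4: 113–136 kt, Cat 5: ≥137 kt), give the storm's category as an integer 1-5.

ΔP = 1008 − 861 = 147 hPa.
V ≈ 5.87 × 147^0.633 = 5.87 × 23.55 ≈ 138 kt.
138 kt falls in the Category 5 band.

5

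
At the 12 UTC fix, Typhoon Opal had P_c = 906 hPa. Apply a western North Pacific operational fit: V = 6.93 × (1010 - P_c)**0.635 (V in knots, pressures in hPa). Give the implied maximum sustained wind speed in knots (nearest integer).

132 kt

ΔP = 1010 − 906 = 104 hPa.
104^0.635 ≈ 19.090.
V ≈ 6.93 × 19.090 ≈ 132.3 kt.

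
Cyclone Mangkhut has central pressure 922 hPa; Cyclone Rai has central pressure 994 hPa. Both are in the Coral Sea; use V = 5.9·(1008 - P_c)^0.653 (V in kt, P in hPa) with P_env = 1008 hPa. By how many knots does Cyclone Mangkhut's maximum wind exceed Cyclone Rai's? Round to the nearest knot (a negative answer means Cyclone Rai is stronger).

Cyclone Mangkhut: ΔP = 86; V ≈ 5.9 × 86^0.653 ≈ 108.16 kt.
Cyclone Rai: ΔP = 14; V ≈ 5.9 × 14^0.653 ≈ 33.06 kt.
Difference ≈ 108.16 − 33.06 = 75.10 → 75 kt.

75 kt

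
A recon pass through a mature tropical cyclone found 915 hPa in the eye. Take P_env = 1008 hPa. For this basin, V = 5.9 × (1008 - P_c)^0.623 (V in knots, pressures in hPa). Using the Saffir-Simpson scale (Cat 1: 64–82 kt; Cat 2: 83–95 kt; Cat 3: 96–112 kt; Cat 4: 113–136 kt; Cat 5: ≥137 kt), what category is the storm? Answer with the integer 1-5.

ΔP = 1008 − 915 = 93 hPa.
V ≈ 5.9 × 93^0.623 = 5.9 × 16.84 ≈ 99 kt.
99 kt falls in the Category 3 band.

3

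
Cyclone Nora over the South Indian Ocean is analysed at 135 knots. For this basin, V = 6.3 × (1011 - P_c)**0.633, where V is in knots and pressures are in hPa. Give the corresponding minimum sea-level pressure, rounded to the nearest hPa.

884 hPa

ΔP = (V / 6.3)^(1/0.633) = (135/6.3)^1.580.
135/6.3 = 21.429; 21.429^1.580 ≈ 126.67 hPa.
P_c = 1011 − 126.67 = 884.33 ≈ 884 hPa.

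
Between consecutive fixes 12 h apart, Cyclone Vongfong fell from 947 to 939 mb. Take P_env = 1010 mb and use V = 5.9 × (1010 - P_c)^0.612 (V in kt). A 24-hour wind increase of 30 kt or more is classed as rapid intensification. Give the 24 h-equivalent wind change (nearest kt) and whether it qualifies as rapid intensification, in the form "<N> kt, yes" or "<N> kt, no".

11 kt, no

V₁: ΔP = 63, V ≈ 5.9 × 63^0.612 ≈ 74.48 kt.
V₂: ΔP = 71, V ≈ 5.9 × 71^0.612 ≈ 80.13 kt.
ΔV over 12 h = 5.65 kt → 24 h equivalent = 5.65 × 24/12 ≈ 11.30 kt.
11 kt < 30 kt ⇒ not rapid intensification.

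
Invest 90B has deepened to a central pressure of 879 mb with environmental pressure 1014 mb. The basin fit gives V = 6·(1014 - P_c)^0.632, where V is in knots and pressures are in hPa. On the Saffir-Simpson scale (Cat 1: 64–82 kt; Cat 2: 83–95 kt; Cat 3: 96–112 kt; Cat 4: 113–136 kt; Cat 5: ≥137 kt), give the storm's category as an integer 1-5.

4

ΔP = 1014 − 879 = 135 mb.
V ≈ 6 × 135^0.632 = 6 × 22.20 ≈ 133 kt.
133 kt falls in the Category 4 band.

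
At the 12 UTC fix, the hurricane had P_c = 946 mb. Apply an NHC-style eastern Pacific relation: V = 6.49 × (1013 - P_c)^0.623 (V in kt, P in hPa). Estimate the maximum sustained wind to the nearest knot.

ΔP = 1013 − 946 = 67 mb.
67^0.623 ≈ 13.729.
V ≈ 6.49 × 13.729 ≈ 89.1 kt.

89 kt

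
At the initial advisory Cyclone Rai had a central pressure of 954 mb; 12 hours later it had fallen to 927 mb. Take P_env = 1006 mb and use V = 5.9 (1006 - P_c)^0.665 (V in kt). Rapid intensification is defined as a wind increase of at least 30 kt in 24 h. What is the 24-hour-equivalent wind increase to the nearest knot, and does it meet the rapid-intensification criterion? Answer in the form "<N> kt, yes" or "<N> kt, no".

V₁: ΔP = 52, V ≈ 5.9 × 52^0.665 ≈ 81.66 kt.
V₂: ΔP = 79, V ≈ 5.9 × 79^0.665 ≈ 107.84 kt.
ΔV over 12 h = 26.18 kt → 24 h equivalent = 26.18 × 24/12 ≈ 52.36 kt.
52 kt ≥ 30 kt ⇒ rapid intensification.

52 kt, yes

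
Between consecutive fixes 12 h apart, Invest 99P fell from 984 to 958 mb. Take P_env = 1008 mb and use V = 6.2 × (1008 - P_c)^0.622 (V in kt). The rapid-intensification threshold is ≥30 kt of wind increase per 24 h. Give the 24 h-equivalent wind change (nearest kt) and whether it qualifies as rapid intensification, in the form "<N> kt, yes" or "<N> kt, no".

V₁: ΔP = 24, V ≈ 6.2 × 24^0.622 ≈ 44.76 kt.
V₂: ΔP = 50, V ≈ 6.2 × 50^0.622 ≈ 70.66 kt.
ΔV over 12 h = 25.90 kt → 24 h equivalent = 25.90 × 24/12 ≈ 51.80 kt.
52 kt ≥ 30 kt ⇒ rapid intensification.

52 kt, yes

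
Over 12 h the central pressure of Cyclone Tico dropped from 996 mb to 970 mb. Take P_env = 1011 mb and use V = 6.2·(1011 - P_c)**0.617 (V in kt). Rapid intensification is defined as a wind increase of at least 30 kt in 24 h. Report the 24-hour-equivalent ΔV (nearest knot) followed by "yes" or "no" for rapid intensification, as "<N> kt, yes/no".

57 kt, yes

V₁: ΔP = 15, V ≈ 6.2 × 15^0.617 ≈ 32.96 kt.
V₂: ΔP = 41, V ≈ 6.2 × 41^0.617 ≈ 61.30 kt.
ΔV over 12 h = 28.34 kt → 24 h equivalent = 28.34 × 24/12 ≈ 56.68 kt.
57 kt ≥ 30 kt ⇒ rapid intensification.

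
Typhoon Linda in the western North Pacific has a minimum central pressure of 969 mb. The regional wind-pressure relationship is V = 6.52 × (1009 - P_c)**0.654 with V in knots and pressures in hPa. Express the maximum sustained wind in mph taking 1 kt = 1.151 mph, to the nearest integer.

84 mph

ΔP = 1009 − 969 = 40 mb.
V ≈ 6.52 × 40^0.654 = 6.52 × 11.162 ≈ 72.777 kt.
72.777 × 1.151 ≈ 83.77 mph → 84 mph.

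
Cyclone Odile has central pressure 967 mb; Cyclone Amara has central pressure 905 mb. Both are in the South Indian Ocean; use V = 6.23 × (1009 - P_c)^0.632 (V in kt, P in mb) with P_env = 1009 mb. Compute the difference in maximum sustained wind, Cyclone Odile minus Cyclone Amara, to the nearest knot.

Cyclone Odile: ΔP = 42; V ≈ 6.23 × 42^0.632 ≈ 66.13 kt.
Cyclone Amara: ΔP = 104; V ≈ 6.23 × 104^0.632 ≈ 117.29 kt.
Difference ≈ 66.13 − 117.29 = -51.16 → -51 kt.

-51 kt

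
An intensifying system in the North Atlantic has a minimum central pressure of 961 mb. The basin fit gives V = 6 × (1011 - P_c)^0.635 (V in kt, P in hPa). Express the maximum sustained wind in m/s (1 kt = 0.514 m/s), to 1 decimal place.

37.0 m/s

ΔP = 1011 − 961 = 50 mb.
V ≈ 6 × 50^0.635 = 6 × 11.991 ≈ 71.944 kt.
71.944 × 0.514 ≈ 36.98 m/s → 37.0 m/s.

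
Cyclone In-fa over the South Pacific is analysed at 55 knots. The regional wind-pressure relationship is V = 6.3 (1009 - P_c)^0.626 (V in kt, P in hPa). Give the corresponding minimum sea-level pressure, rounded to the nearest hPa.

ΔP = (V / 6.3)^(1/0.626) = (55/6.3)^1.597.
55/6.3 = 8.730; 8.730^1.597 ≈ 31.86 hPa.
P_c = 1009 − 31.86 = 977.14 ≈ 977 hPa.

977 hPa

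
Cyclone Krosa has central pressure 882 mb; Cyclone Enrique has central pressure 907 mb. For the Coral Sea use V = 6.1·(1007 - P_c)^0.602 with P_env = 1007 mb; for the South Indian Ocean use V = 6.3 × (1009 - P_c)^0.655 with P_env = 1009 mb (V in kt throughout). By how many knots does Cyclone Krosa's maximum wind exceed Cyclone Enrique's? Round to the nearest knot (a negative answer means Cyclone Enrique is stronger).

-19 kt

Cyclone Krosa: ΔP = 125; V ≈ 6.1 × 125^0.602 ≈ 111.60 kt.
Cyclone Enrique: ΔP = 102; V ≈ 6.3 × 102^0.655 ≈ 130.31 kt.
Difference ≈ 111.60 − 130.31 = -18.71 → -19 kt.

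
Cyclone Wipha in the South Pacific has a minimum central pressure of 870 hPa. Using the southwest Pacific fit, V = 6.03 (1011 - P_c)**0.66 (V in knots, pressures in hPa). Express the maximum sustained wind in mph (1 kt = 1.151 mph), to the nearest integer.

ΔP = 1011 − 870 = 141 hPa.
V ≈ 6.03 × 141^0.66 = 6.03 × 26.211 ≈ 158.053 kt.
158.053 × 1.151 ≈ 181.92 mph → 182 mph.

182 mph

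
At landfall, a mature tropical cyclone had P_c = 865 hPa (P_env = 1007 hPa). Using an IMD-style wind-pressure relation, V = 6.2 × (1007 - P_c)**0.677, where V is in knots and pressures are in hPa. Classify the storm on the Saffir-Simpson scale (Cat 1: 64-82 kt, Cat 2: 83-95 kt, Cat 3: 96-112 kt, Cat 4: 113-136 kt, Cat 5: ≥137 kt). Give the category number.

ΔP = 1007 − 865 = 142 hPa.
V ≈ 6.2 × 142^0.677 = 6.2 × 28.65 ≈ 178 kt.
178 kt falls in the Category 5 band.

5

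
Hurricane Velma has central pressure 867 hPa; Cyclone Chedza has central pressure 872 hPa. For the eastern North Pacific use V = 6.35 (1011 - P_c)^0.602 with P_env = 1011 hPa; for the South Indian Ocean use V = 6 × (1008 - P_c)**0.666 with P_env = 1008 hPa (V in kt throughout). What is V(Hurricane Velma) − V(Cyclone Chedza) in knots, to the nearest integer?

-32 kt

Hurricane Velma: ΔP = 144; V ≈ 6.35 × 144^0.602 ≈ 126.51 kt.
Cyclone Chedza: ΔP = 136; V ≈ 6 × 136^0.666 ≈ 158.16 kt.
Difference ≈ 126.51 − 158.16 = -31.65 → -32 kt.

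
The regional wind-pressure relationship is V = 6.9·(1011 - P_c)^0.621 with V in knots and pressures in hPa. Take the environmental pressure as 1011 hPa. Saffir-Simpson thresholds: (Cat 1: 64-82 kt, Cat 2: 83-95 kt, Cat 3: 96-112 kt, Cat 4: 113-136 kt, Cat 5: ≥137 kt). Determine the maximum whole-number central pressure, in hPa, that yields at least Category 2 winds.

Category 2 begins at V = 83 kt.
Required ΔP = (83/6.9)^(1/0.621) = 12.029^1.610 ≈ 54.89 hPa.
P_c ≤ 1011 − 54.89 = 956.11, so the highest integer P_c is 956 hPa.

956 hPa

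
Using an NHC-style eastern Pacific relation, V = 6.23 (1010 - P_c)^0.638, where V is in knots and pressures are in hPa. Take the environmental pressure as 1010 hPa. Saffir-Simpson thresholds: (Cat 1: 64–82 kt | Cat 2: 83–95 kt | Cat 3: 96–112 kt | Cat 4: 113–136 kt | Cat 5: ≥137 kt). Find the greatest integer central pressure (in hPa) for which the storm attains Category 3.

Category 3 begins at V = 96 kt.
Required ΔP = (96/6.23)^(1/0.638) = 15.409^1.567 ≈ 72.73 hPa.
P_c ≤ 1010 − 72.73 = 937.27, so the highest integer P_c is 937 hPa.

937 hPa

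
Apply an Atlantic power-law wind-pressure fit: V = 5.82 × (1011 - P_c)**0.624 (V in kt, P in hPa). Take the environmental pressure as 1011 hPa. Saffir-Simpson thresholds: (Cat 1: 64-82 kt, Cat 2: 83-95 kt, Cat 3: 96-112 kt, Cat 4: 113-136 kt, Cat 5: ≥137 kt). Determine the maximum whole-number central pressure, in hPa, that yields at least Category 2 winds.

940 hPa

Category 2 begins at V = 83 kt.
Required ΔP = (83/5.82)^(1/0.624) = 14.261^1.603 ≈ 70.73 hPa.
P_c ≤ 1011 − 70.73 = 940.27, so the highest integer P_c is 940 hPa.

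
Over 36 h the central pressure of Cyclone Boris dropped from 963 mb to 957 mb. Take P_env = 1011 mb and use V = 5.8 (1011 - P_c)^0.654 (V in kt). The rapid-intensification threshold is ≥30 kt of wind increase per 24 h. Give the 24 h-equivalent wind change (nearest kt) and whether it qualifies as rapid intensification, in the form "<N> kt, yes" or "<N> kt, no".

4 kt, no

V₁: ΔP = 48, V ≈ 5.8 × 48^0.654 ≈ 72.94 kt.
V₂: ΔP = 54, V ≈ 5.8 × 54^0.654 ≈ 78.78 kt.
ΔV over 36 h = 5.84 kt → 24 h equivalent = 5.84 × 24/36 ≈ 3.89 kt.
4 kt < 30 kt ⇒ not rapid intensification.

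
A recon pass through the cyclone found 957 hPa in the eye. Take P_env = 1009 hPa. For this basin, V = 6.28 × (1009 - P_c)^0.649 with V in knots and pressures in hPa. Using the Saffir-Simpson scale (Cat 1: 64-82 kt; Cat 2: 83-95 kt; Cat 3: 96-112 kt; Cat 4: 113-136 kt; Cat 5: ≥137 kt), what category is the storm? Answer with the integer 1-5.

1

ΔP = 1009 − 957 = 52 hPa.
V ≈ 6.28 × 52^0.649 = 6.28 × 12.99 ≈ 82 kt.
82 kt falls in the Category 1 band.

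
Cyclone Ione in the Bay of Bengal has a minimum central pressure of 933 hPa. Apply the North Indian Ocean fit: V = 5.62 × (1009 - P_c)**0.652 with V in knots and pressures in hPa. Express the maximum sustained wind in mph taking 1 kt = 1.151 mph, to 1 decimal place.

ΔP = 1009 − 933 = 76 hPa.
V ≈ 5.62 × 76^0.652 = 5.62 × 16.838 ≈ 94.630 kt.
94.630 × 1.151 ≈ 108.92 mph → 108.9 mph.

108.9 mph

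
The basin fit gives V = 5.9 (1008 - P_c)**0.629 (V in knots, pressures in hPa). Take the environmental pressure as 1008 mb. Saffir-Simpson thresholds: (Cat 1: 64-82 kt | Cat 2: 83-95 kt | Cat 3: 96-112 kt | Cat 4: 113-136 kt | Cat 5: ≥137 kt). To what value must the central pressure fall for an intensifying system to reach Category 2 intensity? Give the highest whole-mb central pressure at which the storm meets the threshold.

Category 2 begins at V = 83 kt.
Required ΔP = (83/5.9)^(1/0.629) = 14.068^1.590 ≈ 66.91 mb.
P_c ≤ 1008 − 66.91 = 941.09, so the highest integer P_c is 941 mb.

941 mb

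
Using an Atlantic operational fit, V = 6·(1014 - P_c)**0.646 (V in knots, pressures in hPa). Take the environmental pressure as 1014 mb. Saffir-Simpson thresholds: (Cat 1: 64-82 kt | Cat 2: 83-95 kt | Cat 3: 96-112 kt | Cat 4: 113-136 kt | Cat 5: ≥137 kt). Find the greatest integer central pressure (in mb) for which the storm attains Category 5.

887 mb

Category 5 begins at V = 137 kt.
Required ΔP = (137/6)^(1/0.646) = 22.833^1.548 ≈ 126.78 mb.
P_c ≤ 1014 − 126.78 = 887.22, so the highest integer P_c is 887 mb.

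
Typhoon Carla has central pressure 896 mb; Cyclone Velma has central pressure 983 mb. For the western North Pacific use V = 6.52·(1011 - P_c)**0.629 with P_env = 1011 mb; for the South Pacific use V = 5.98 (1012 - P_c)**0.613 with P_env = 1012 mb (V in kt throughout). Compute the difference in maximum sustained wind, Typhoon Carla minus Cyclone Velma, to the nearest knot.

Typhoon Carla: ΔP = 115; V ≈ 6.52 × 115^0.629 ≈ 128.95 kt.
Cyclone Velma: ΔP = 29; V ≈ 5.98 × 29^0.613 ≈ 47.11 kt.
Difference ≈ 128.95 − 47.11 = 81.84 → 82 kt.

82 kt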